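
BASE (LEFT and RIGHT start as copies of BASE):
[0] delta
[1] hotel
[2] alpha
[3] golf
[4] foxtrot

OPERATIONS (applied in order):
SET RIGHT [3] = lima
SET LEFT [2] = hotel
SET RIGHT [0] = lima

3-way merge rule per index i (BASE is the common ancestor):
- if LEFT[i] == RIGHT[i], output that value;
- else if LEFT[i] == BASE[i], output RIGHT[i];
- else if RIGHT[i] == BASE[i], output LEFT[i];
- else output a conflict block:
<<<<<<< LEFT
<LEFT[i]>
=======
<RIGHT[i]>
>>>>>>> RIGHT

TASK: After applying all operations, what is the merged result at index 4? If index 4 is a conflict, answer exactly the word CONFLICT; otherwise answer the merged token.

Answer: foxtrot

Derivation:
Final LEFT:  [delta, hotel, hotel, golf, foxtrot]
Final RIGHT: [lima, hotel, alpha, lima, foxtrot]
i=0: L=delta=BASE, R=lima -> take RIGHT -> lima
i=1: L=hotel R=hotel -> agree -> hotel
i=2: L=hotel, R=alpha=BASE -> take LEFT -> hotel
i=3: L=golf=BASE, R=lima -> take RIGHT -> lima
i=4: L=foxtrot R=foxtrot -> agree -> foxtrot
Index 4 -> foxtrot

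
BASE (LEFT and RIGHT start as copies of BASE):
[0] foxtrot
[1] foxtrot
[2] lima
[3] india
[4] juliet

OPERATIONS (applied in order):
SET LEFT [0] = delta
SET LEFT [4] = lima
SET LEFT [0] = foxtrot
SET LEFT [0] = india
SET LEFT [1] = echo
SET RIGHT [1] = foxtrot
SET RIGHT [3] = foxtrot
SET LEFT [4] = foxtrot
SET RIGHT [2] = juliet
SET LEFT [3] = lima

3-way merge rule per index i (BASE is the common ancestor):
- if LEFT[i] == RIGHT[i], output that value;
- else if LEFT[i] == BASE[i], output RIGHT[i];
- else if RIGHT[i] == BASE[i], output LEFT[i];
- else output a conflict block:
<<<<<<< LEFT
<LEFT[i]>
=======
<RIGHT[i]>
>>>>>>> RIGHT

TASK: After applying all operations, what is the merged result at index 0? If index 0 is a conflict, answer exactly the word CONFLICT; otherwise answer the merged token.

Answer: india

Derivation:
Final LEFT:  [india, echo, lima, lima, foxtrot]
Final RIGHT: [foxtrot, foxtrot, juliet, foxtrot, juliet]
i=0: L=india, R=foxtrot=BASE -> take LEFT -> india
i=1: L=echo, R=foxtrot=BASE -> take LEFT -> echo
i=2: L=lima=BASE, R=juliet -> take RIGHT -> juliet
i=3: BASE=india L=lima R=foxtrot all differ -> CONFLICT
i=4: L=foxtrot, R=juliet=BASE -> take LEFT -> foxtrot
Index 0 -> india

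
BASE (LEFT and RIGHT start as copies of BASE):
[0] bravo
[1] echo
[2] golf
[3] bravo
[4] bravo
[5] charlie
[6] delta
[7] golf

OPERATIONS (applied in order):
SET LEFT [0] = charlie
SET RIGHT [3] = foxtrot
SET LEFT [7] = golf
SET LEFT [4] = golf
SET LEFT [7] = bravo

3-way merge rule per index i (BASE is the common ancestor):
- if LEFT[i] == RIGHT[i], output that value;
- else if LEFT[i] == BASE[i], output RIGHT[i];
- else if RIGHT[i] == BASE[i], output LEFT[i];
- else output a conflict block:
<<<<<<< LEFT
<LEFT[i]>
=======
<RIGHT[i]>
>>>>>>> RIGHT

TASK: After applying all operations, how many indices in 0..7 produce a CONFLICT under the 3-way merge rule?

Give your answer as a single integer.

Final LEFT:  [charlie, echo, golf, bravo, golf, charlie, delta, bravo]
Final RIGHT: [bravo, echo, golf, foxtrot, bravo, charlie, delta, golf]
i=0: L=charlie, R=bravo=BASE -> take LEFT -> charlie
i=1: L=echo R=echo -> agree -> echo
i=2: L=golf R=golf -> agree -> golf
i=3: L=bravo=BASE, R=foxtrot -> take RIGHT -> foxtrot
i=4: L=golf, R=bravo=BASE -> take LEFT -> golf
i=5: L=charlie R=charlie -> agree -> charlie
i=6: L=delta R=delta -> agree -> delta
i=7: L=bravo, R=golf=BASE -> take LEFT -> bravo
Conflict count: 0

Answer: 0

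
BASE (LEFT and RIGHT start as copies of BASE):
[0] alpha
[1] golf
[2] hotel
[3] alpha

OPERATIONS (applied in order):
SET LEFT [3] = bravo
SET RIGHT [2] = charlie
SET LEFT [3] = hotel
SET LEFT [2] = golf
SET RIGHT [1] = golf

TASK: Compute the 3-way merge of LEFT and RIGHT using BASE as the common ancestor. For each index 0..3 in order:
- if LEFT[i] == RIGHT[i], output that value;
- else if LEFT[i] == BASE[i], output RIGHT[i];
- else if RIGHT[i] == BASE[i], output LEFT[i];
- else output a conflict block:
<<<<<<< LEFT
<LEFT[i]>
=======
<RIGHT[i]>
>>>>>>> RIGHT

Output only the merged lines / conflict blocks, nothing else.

Answer: alpha
golf
<<<<<<< LEFT
golf
=======
charlie
>>>>>>> RIGHT
hotel

Derivation:
Final LEFT:  [alpha, golf, golf, hotel]
Final RIGHT: [alpha, golf, charlie, alpha]
i=0: L=alpha R=alpha -> agree -> alpha
i=1: L=golf R=golf -> agree -> golf
i=2: BASE=hotel L=golf R=charlie all differ -> CONFLICT
i=3: L=hotel, R=alpha=BASE -> take LEFT -> hotel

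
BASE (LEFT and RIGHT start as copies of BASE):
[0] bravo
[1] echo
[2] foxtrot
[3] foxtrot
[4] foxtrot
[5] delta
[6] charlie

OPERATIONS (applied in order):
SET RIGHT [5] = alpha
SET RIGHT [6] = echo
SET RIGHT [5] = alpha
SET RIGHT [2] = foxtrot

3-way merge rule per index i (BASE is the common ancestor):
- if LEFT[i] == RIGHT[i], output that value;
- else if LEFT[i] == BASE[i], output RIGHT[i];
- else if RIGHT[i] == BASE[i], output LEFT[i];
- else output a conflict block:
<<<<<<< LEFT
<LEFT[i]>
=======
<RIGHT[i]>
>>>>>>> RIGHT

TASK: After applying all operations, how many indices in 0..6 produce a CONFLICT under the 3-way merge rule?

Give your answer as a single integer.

Final LEFT:  [bravo, echo, foxtrot, foxtrot, foxtrot, delta, charlie]
Final RIGHT: [bravo, echo, foxtrot, foxtrot, foxtrot, alpha, echo]
i=0: L=bravo R=bravo -> agree -> bravo
i=1: L=echo R=echo -> agree -> echo
i=2: L=foxtrot R=foxtrot -> agree -> foxtrot
i=3: L=foxtrot R=foxtrot -> agree -> foxtrot
i=4: L=foxtrot R=foxtrot -> agree -> foxtrot
i=5: L=delta=BASE, R=alpha -> take RIGHT -> alpha
i=6: L=charlie=BASE, R=echo -> take RIGHT -> echo
Conflict count: 0

Answer: 0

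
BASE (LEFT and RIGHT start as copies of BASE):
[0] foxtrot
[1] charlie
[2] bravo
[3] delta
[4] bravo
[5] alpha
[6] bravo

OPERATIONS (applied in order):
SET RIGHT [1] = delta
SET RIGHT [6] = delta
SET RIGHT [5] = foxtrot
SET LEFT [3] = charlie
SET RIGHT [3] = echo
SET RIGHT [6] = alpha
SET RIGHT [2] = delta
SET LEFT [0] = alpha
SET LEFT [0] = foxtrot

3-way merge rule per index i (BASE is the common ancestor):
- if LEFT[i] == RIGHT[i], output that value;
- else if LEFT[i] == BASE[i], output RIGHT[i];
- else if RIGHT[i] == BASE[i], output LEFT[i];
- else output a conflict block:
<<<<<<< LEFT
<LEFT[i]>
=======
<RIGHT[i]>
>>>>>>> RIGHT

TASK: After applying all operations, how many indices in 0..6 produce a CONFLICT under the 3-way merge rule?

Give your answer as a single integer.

Final LEFT:  [foxtrot, charlie, bravo, charlie, bravo, alpha, bravo]
Final RIGHT: [foxtrot, delta, delta, echo, bravo, foxtrot, alpha]
i=0: L=foxtrot R=foxtrot -> agree -> foxtrot
i=1: L=charlie=BASE, R=delta -> take RIGHT -> delta
i=2: L=bravo=BASE, R=delta -> take RIGHT -> delta
i=3: BASE=delta L=charlie R=echo all differ -> CONFLICT
i=4: L=bravo R=bravo -> agree -> bravo
i=5: L=alpha=BASE, R=foxtrot -> take RIGHT -> foxtrot
i=6: L=bravo=BASE, R=alpha -> take RIGHT -> alpha
Conflict count: 1

Answer: 1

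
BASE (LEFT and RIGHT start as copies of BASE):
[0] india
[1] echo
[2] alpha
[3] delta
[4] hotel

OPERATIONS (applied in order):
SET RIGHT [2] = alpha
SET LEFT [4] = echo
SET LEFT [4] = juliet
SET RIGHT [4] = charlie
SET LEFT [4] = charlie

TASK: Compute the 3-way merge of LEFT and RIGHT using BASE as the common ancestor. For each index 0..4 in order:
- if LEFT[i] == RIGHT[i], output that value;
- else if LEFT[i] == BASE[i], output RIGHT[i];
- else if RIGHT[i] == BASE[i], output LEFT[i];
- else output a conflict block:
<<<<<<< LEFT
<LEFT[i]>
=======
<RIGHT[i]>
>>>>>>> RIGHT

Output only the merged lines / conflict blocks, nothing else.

Answer: india
echo
alpha
delta
charlie

Derivation:
Final LEFT:  [india, echo, alpha, delta, charlie]
Final RIGHT: [india, echo, alpha, delta, charlie]
i=0: L=india R=india -> agree -> india
i=1: L=echo R=echo -> agree -> echo
i=2: L=alpha R=alpha -> agree -> alpha
i=3: L=delta R=delta -> agree -> delta
i=4: L=charlie R=charlie -> agree -> charlie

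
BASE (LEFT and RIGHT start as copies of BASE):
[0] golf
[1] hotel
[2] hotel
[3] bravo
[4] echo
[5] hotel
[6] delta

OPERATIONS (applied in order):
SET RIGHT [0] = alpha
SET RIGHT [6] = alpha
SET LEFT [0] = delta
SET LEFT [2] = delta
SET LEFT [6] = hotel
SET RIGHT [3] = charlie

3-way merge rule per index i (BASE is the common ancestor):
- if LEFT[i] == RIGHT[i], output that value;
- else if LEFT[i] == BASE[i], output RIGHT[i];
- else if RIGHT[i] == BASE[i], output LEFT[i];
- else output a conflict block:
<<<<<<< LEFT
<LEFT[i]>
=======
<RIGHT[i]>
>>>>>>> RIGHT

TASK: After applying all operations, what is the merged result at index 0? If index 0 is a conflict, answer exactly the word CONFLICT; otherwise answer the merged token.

Final LEFT:  [delta, hotel, delta, bravo, echo, hotel, hotel]
Final RIGHT: [alpha, hotel, hotel, charlie, echo, hotel, alpha]
i=0: BASE=golf L=delta R=alpha all differ -> CONFLICT
i=1: L=hotel R=hotel -> agree -> hotel
i=2: L=delta, R=hotel=BASE -> take LEFT -> delta
i=3: L=bravo=BASE, R=charlie -> take RIGHT -> charlie
i=4: L=echo R=echo -> agree -> echo
i=5: L=hotel R=hotel -> agree -> hotel
i=6: BASE=delta L=hotel R=alpha all differ -> CONFLICT
Index 0 -> CONFLICT

Answer: CONFLICT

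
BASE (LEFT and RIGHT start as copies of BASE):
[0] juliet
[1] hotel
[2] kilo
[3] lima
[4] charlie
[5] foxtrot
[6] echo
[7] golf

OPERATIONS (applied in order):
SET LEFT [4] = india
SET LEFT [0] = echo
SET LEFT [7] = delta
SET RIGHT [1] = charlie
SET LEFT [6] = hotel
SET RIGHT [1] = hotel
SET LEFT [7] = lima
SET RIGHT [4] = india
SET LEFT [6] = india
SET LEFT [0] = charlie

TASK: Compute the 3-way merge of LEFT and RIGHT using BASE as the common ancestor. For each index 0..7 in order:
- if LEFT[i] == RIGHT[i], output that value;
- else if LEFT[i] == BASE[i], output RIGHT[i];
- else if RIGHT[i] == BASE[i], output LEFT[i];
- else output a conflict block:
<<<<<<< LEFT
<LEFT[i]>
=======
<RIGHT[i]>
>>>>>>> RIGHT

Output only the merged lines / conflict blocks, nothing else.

Final LEFT:  [charlie, hotel, kilo, lima, india, foxtrot, india, lima]
Final RIGHT: [juliet, hotel, kilo, lima, india, foxtrot, echo, golf]
i=0: L=charlie, R=juliet=BASE -> take LEFT -> charlie
i=1: L=hotel R=hotel -> agree -> hotel
i=2: L=kilo R=kilo -> agree -> kilo
i=3: L=lima R=lima -> agree -> lima
i=4: L=india R=india -> agree -> india
i=5: L=foxtrot R=foxtrot -> agree -> foxtrot
i=6: L=india, R=echo=BASE -> take LEFT -> india
i=7: L=lima, R=golf=BASE -> take LEFT -> lima

Answer: charlie
hotel
kilo
lima
india
foxtrot
india
lima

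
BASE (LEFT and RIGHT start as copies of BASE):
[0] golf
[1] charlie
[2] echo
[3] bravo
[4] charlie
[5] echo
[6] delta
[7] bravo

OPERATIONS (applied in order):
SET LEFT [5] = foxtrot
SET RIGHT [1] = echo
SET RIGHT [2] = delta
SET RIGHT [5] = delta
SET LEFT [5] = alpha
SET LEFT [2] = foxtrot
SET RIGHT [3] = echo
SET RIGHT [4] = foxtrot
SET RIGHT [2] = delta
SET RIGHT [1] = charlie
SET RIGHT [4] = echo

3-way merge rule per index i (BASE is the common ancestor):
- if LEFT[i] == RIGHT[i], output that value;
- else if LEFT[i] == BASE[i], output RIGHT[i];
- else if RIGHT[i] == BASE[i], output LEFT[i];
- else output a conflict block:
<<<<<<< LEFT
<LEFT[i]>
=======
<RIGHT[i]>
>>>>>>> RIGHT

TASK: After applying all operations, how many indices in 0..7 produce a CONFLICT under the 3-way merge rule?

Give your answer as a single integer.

Final LEFT:  [golf, charlie, foxtrot, bravo, charlie, alpha, delta, bravo]
Final RIGHT: [golf, charlie, delta, echo, echo, delta, delta, bravo]
i=0: L=golf R=golf -> agree -> golf
i=1: L=charlie R=charlie -> agree -> charlie
i=2: BASE=echo L=foxtrot R=delta all differ -> CONFLICT
i=3: L=bravo=BASE, R=echo -> take RIGHT -> echo
i=4: L=charlie=BASE, R=echo -> take RIGHT -> echo
i=5: BASE=echo L=alpha R=delta all differ -> CONFLICT
i=6: L=delta R=delta -> agree -> delta
i=7: L=bravo R=bravo -> agree -> bravo
Conflict count: 2

Answer: 2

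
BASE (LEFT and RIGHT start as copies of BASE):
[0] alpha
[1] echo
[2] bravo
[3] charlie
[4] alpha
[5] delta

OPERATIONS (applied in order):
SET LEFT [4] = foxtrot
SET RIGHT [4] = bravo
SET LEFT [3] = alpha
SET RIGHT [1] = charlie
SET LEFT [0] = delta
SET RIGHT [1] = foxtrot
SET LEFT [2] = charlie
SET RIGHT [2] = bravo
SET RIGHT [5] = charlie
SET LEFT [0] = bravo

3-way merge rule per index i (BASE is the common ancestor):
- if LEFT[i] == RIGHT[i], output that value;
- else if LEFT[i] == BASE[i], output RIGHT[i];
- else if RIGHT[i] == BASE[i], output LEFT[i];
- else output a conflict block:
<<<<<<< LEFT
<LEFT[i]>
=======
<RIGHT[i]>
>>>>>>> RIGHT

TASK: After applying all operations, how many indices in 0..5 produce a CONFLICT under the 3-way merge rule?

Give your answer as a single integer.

Final LEFT:  [bravo, echo, charlie, alpha, foxtrot, delta]
Final RIGHT: [alpha, foxtrot, bravo, charlie, bravo, charlie]
i=0: L=bravo, R=alpha=BASE -> take LEFT -> bravo
i=1: L=echo=BASE, R=foxtrot -> take RIGHT -> foxtrot
i=2: L=charlie, R=bravo=BASE -> take LEFT -> charlie
i=3: L=alpha, R=charlie=BASE -> take LEFT -> alpha
i=4: BASE=alpha L=foxtrot R=bravo all differ -> CONFLICT
i=5: L=delta=BASE, R=charlie -> take RIGHT -> charlie
Conflict count: 1

Answer: 1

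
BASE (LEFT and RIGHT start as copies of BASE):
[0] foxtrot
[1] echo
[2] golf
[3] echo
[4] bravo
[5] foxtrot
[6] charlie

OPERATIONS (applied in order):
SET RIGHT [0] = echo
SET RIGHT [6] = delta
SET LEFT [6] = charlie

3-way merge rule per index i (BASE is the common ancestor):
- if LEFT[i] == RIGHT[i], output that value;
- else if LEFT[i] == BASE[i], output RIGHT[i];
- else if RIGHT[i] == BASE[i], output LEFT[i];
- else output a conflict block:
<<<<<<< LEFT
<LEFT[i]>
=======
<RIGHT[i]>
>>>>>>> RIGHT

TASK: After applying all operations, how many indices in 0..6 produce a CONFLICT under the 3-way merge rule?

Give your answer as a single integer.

Final LEFT:  [foxtrot, echo, golf, echo, bravo, foxtrot, charlie]
Final RIGHT: [echo, echo, golf, echo, bravo, foxtrot, delta]
i=0: L=foxtrot=BASE, R=echo -> take RIGHT -> echo
i=1: L=echo R=echo -> agree -> echo
i=2: L=golf R=golf -> agree -> golf
i=3: L=echo R=echo -> agree -> echo
i=4: L=bravo R=bravo -> agree -> bravo
i=5: L=foxtrot R=foxtrot -> agree -> foxtrot
i=6: L=charlie=BASE, R=delta -> take RIGHT -> delta
Conflict count: 0

Answer: 0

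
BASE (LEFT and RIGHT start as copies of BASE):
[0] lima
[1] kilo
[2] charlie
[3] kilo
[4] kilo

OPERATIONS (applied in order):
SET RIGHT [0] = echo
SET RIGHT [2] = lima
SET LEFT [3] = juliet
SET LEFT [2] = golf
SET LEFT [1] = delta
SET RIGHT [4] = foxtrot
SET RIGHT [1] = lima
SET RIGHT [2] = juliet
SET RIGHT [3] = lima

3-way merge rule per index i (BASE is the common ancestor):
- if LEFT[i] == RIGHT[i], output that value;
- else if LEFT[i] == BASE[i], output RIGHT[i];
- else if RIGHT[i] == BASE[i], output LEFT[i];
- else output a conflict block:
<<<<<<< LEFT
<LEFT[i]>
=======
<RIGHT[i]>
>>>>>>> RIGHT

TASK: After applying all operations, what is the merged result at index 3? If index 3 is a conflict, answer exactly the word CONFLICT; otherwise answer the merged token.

Final LEFT:  [lima, delta, golf, juliet, kilo]
Final RIGHT: [echo, lima, juliet, lima, foxtrot]
i=0: L=lima=BASE, R=echo -> take RIGHT -> echo
i=1: BASE=kilo L=delta R=lima all differ -> CONFLICT
i=2: BASE=charlie L=golf R=juliet all differ -> CONFLICT
i=3: BASE=kilo L=juliet R=lima all differ -> CONFLICT
i=4: L=kilo=BASE, R=foxtrot -> take RIGHT -> foxtrot
Index 3 -> CONFLICT

Answer: CONFLICT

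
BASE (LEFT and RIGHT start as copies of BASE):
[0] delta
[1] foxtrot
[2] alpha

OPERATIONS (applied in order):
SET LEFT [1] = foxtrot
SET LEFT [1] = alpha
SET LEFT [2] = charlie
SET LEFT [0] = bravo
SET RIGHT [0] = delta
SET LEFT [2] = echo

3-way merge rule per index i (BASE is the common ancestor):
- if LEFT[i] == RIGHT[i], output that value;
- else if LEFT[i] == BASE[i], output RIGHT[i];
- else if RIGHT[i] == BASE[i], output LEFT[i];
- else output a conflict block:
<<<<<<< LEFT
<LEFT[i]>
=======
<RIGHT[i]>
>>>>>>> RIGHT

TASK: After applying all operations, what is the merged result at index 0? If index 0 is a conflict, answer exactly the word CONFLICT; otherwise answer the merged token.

Final LEFT:  [bravo, alpha, echo]
Final RIGHT: [delta, foxtrot, alpha]
i=0: L=bravo, R=delta=BASE -> take LEFT -> bravo
i=1: L=alpha, R=foxtrot=BASE -> take LEFT -> alpha
i=2: L=echo, R=alpha=BASE -> take LEFT -> echo
Index 0 -> bravo

Answer: bravo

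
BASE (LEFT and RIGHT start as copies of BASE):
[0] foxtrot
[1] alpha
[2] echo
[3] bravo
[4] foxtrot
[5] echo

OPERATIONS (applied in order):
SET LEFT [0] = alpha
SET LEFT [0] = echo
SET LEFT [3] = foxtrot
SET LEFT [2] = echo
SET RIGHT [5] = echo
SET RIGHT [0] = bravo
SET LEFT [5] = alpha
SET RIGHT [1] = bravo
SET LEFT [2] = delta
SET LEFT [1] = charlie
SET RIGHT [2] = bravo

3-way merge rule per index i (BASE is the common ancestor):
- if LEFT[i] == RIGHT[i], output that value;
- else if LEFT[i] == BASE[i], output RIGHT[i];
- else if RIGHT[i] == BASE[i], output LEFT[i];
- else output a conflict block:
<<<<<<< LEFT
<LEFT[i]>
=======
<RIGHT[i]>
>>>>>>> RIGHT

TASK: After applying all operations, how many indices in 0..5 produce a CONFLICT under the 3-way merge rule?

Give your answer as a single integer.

Answer: 3

Derivation:
Final LEFT:  [echo, charlie, delta, foxtrot, foxtrot, alpha]
Final RIGHT: [bravo, bravo, bravo, bravo, foxtrot, echo]
i=0: BASE=foxtrot L=echo R=bravo all differ -> CONFLICT
i=1: BASE=alpha L=charlie R=bravo all differ -> CONFLICT
i=2: BASE=echo L=delta R=bravo all differ -> CONFLICT
i=3: L=foxtrot, R=bravo=BASE -> take LEFT -> foxtrot
i=4: L=foxtrot R=foxtrot -> agree -> foxtrot
i=5: L=alpha, R=echo=BASE -> take LEFT -> alpha
Conflict count: 3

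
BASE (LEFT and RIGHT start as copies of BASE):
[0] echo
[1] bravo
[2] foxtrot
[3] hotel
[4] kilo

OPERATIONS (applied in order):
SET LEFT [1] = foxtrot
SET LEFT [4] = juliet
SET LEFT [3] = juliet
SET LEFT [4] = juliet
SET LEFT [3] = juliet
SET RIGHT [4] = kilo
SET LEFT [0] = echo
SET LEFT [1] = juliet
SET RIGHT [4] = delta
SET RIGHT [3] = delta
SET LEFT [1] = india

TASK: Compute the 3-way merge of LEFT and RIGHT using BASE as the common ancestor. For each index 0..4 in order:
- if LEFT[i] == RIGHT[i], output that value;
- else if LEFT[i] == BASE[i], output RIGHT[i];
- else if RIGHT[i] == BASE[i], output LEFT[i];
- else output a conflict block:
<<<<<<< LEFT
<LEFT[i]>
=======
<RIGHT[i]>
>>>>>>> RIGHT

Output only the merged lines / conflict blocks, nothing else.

Final LEFT:  [echo, india, foxtrot, juliet, juliet]
Final RIGHT: [echo, bravo, foxtrot, delta, delta]
i=0: L=echo R=echo -> agree -> echo
i=1: L=india, R=bravo=BASE -> take LEFT -> india
i=2: L=foxtrot R=foxtrot -> agree -> foxtrot
i=3: BASE=hotel L=juliet R=delta all differ -> CONFLICT
i=4: BASE=kilo L=juliet R=delta all differ -> CONFLICT

Answer: echo
india
foxtrot
<<<<<<< LEFT
juliet
=======
delta
>>>>>>> RIGHT
<<<<<<< LEFT
juliet
=======
delta
>>>>>>> RIGHT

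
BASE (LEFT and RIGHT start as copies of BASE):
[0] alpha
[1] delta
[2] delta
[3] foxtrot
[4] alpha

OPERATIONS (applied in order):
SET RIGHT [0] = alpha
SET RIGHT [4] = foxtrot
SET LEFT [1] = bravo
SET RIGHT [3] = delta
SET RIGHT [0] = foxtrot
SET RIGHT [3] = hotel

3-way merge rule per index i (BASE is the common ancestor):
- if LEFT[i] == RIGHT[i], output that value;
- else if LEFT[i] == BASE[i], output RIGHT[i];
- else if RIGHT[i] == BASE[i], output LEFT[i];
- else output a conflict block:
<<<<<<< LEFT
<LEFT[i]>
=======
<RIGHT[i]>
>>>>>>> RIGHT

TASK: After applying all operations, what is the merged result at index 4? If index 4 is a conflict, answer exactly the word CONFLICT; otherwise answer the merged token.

Answer: foxtrot

Derivation:
Final LEFT:  [alpha, bravo, delta, foxtrot, alpha]
Final RIGHT: [foxtrot, delta, delta, hotel, foxtrot]
i=0: L=alpha=BASE, R=foxtrot -> take RIGHT -> foxtrot
i=1: L=bravo, R=delta=BASE -> take LEFT -> bravo
i=2: L=delta R=delta -> agree -> delta
i=3: L=foxtrot=BASE, R=hotel -> take RIGHT -> hotel
i=4: L=alpha=BASE, R=foxtrot -> take RIGHT -> foxtrot
Index 4 -> foxtrot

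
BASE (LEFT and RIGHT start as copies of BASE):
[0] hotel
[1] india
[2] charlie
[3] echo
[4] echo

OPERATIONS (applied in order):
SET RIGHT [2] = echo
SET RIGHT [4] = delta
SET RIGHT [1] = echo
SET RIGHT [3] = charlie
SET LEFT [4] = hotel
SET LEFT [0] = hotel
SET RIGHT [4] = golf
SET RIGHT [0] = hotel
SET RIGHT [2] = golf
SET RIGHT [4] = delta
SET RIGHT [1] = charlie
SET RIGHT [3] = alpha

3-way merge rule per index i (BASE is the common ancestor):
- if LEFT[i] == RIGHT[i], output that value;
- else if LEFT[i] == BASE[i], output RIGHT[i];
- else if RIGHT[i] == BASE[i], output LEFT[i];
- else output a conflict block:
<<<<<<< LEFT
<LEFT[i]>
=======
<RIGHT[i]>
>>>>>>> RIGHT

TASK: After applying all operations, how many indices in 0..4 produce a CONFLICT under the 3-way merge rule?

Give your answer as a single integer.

Answer: 1

Derivation:
Final LEFT:  [hotel, india, charlie, echo, hotel]
Final RIGHT: [hotel, charlie, golf, alpha, delta]
i=0: L=hotel R=hotel -> agree -> hotel
i=1: L=india=BASE, R=charlie -> take RIGHT -> charlie
i=2: L=charlie=BASE, R=golf -> take RIGHT -> golf
i=3: L=echo=BASE, R=alpha -> take RIGHT -> alpha
i=4: BASE=echo L=hotel R=delta all differ -> CONFLICT
Conflict count: 1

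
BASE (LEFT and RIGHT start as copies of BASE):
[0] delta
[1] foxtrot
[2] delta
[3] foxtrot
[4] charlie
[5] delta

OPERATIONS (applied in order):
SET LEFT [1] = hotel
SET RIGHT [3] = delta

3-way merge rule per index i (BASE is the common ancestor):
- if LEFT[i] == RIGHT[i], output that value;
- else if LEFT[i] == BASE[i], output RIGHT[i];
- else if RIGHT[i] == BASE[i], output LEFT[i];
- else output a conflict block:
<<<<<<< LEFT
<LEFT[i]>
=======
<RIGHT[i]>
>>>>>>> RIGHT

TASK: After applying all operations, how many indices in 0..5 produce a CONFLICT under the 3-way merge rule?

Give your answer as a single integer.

Final LEFT:  [delta, hotel, delta, foxtrot, charlie, delta]
Final RIGHT: [delta, foxtrot, delta, delta, charlie, delta]
i=0: L=delta R=delta -> agree -> delta
i=1: L=hotel, R=foxtrot=BASE -> take LEFT -> hotel
i=2: L=delta R=delta -> agree -> delta
i=3: L=foxtrot=BASE, R=delta -> take RIGHT -> delta
i=4: L=charlie R=charlie -> agree -> charlie
i=5: L=delta R=delta -> agree -> delta
Conflict count: 0

Answer: 0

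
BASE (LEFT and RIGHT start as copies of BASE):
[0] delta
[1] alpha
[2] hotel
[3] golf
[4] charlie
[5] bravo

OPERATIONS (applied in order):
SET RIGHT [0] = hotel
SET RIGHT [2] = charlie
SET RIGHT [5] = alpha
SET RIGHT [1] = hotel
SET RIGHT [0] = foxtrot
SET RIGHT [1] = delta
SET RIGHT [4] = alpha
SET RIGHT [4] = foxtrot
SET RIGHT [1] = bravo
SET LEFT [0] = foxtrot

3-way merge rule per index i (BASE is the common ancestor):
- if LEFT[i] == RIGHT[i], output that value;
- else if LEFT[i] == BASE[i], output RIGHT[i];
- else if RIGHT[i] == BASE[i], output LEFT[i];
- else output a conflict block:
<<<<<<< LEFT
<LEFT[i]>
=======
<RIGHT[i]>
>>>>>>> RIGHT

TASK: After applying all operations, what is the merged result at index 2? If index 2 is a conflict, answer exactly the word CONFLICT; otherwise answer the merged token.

Final LEFT:  [foxtrot, alpha, hotel, golf, charlie, bravo]
Final RIGHT: [foxtrot, bravo, charlie, golf, foxtrot, alpha]
i=0: L=foxtrot R=foxtrot -> agree -> foxtrot
i=1: L=alpha=BASE, R=bravo -> take RIGHT -> bravo
i=2: L=hotel=BASE, R=charlie -> take RIGHT -> charlie
i=3: L=golf R=golf -> agree -> golf
i=4: L=charlie=BASE, R=foxtrot -> take RIGHT -> foxtrot
i=5: L=bravo=BASE, R=alpha -> take RIGHT -> alpha
Index 2 -> charlie

Answer: charlie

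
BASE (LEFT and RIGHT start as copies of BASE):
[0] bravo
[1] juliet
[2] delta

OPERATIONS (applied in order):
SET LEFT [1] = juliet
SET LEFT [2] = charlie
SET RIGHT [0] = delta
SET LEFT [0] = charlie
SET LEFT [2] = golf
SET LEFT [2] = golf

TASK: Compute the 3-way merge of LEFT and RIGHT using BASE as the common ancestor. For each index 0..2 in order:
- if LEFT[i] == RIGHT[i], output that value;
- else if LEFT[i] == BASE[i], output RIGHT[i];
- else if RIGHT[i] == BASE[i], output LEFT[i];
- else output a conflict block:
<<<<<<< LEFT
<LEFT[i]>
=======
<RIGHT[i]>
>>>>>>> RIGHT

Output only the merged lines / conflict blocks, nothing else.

Final LEFT:  [charlie, juliet, golf]
Final RIGHT: [delta, juliet, delta]
i=0: BASE=bravo L=charlie R=delta all differ -> CONFLICT
i=1: L=juliet R=juliet -> agree -> juliet
i=2: L=golf, R=delta=BASE -> take LEFT -> golf

Answer: <<<<<<< LEFT
charlie
=======
delta
>>>>>>> RIGHT
juliet
golf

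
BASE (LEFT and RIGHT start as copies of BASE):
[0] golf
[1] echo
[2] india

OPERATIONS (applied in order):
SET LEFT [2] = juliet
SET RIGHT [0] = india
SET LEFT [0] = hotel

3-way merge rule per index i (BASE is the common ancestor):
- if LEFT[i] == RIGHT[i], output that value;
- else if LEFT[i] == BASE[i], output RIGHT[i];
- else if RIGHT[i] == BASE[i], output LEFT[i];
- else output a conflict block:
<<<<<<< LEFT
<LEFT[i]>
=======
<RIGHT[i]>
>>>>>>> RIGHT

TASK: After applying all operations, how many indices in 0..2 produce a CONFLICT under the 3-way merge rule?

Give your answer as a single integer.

Answer: 1

Derivation:
Final LEFT:  [hotel, echo, juliet]
Final RIGHT: [india, echo, india]
i=0: BASE=golf L=hotel R=india all differ -> CONFLICT
i=1: L=echo R=echo -> agree -> echo
i=2: L=juliet, R=india=BASE -> take LEFT -> juliet
Conflict count: 1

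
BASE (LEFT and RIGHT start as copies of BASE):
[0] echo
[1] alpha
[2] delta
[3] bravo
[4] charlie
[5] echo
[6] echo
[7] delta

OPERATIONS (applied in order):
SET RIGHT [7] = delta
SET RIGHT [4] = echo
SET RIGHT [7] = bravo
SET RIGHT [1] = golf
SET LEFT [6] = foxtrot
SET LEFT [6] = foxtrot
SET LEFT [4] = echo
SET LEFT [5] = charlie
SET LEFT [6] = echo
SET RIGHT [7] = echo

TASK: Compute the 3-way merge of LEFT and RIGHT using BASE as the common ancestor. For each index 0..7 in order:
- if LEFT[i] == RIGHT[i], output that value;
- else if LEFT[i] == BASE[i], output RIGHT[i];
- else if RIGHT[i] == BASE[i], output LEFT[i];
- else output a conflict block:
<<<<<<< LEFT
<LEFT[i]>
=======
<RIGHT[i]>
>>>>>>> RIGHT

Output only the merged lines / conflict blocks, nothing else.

Final LEFT:  [echo, alpha, delta, bravo, echo, charlie, echo, delta]
Final RIGHT: [echo, golf, delta, bravo, echo, echo, echo, echo]
i=0: L=echo R=echo -> agree -> echo
i=1: L=alpha=BASE, R=golf -> take RIGHT -> golf
i=2: L=delta R=delta -> agree -> delta
i=3: L=bravo R=bravo -> agree -> bravo
i=4: L=echo R=echo -> agree -> echo
i=5: L=charlie, R=echo=BASE -> take LEFT -> charlie
i=6: L=echo R=echo -> agree -> echo
i=7: L=delta=BASE, R=echo -> take RIGHT -> echo

Answer: echo
golf
delta
bravo
echo
charlie
echo
echo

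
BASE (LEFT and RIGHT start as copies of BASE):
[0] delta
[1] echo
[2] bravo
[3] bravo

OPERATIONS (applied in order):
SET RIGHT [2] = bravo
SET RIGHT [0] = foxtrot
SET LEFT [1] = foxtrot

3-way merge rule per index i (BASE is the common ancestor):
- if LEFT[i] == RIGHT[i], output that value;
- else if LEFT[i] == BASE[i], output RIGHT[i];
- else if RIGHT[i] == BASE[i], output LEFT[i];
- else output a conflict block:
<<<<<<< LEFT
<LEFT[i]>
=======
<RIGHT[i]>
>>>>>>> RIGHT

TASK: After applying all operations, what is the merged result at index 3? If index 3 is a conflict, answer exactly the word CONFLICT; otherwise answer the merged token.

Answer: bravo

Derivation:
Final LEFT:  [delta, foxtrot, bravo, bravo]
Final RIGHT: [foxtrot, echo, bravo, bravo]
i=0: L=delta=BASE, R=foxtrot -> take RIGHT -> foxtrot
i=1: L=foxtrot, R=echo=BASE -> take LEFT -> foxtrot
i=2: L=bravo R=bravo -> agree -> bravo
i=3: L=bravo R=bravo -> agree -> bravo
Index 3 -> bravo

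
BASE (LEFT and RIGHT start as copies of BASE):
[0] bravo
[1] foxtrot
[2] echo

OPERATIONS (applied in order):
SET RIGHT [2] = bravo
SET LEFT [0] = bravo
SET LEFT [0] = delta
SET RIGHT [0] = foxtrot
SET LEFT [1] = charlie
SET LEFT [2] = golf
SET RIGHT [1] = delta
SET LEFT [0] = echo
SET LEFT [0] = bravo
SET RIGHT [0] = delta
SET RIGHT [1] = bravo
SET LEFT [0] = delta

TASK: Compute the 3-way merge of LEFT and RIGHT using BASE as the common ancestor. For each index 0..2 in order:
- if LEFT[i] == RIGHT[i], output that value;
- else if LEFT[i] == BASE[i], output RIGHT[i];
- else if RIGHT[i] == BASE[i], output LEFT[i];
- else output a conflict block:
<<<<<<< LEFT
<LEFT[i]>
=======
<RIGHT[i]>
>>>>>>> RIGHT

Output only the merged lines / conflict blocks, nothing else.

Answer: delta
<<<<<<< LEFT
charlie
=======
bravo
>>>>>>> RIGHT
<<<<<<< LEFT
golf
=======
bravo
>>>>>>> RIGHT

Derivation:
Final LEFT:  [delta, charlie, golf]
Final RIGHT: [delta, bravo, bravo]
i=0: L=delta R=delta -> agree -> delta
i=1: BASE=foxtrot L=charlie R=bravo all differ -> CONFLICT
i=2: BASE=echo L=golf R=bravo all differ -> CONFLICT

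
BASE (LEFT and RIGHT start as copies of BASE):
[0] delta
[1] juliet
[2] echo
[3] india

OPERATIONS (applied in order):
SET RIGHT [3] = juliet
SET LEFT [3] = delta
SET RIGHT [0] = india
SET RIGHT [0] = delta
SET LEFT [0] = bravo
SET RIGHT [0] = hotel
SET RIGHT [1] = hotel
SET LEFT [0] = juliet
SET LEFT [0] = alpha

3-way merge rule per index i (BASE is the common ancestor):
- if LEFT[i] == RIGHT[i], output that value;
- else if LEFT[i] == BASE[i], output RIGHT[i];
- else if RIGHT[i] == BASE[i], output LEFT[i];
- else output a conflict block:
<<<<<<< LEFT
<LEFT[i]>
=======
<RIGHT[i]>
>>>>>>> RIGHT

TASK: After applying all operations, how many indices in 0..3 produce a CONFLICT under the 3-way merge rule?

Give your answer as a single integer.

Answer: 2

Derivation:
Final LEFT:  [alpha, juliet, echo, delta]
Final RIGHT: [hotel, hotel, echo, juliet]
i=0: BASE=delta L=alpha R=hotel all differ -> CONFLICT
i=1: L=juliet=BASE, R=hotel -> take RIGHT -> hotel
i=2: L=echo R=echo -> agree -> echo
i=3: BASE=india L=delta R=juliet all differ -> CONFLICT
Conflict count: 2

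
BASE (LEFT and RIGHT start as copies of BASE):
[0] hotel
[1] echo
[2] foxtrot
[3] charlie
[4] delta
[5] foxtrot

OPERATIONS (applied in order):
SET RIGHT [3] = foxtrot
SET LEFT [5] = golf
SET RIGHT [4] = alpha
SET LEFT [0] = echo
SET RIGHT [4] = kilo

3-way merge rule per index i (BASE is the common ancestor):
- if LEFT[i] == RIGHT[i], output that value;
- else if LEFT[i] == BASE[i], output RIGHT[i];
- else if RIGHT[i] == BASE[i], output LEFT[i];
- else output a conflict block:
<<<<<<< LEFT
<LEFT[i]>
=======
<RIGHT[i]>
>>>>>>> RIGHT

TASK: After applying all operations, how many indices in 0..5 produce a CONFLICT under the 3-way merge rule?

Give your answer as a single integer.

Answer: 0

Derivation:
Final LEFT:  [echo, echo, foxtrot, charlie, delta, golf]
Final RIGHT: [hotel, echo, foxtrot, foxtrot, kilo, foxtrot]
i=0: L=echo, R=hotel=BASE -> take LEFT -> echo
i=1: L=echo R=echo -> agree -> echo
i=2: L=foxtrot R=foxtrot -> agree -> foxtrot
i=3: L=charlie=BASE, R=foxtrot -> take RIGHT -> foxtrot
i=4: L=delta=BASE, R=kilo -> take RIGHT -> kilo
i=5: L=golf, R=foxtrot=BASE -> take LEFT -> golf
Conflict count: 0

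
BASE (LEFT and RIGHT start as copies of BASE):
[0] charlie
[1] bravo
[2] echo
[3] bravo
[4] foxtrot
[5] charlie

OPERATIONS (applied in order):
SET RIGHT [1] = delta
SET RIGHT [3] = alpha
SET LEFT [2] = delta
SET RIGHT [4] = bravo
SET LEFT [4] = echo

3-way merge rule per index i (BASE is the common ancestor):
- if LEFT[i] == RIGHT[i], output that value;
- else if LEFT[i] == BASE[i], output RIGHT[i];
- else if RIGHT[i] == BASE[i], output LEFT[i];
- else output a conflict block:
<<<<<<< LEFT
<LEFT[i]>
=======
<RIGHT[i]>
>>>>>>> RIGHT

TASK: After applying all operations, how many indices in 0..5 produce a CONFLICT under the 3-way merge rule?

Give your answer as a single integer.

Final LEFT:  [charlie, bravo, delta, bravo, echo, charlie]
Final RIGHT: [charlie, delta, echo, alpha, bravo, charlie]
i=0: L=charlie R=charlie -> agree -> charlie
i=1: L=bravo=BASE, R=delta -> take RIGHT -> delta
i=2: L=delta, R=echo=BASE -> take LEFT -> delta
i=3: L=bravo=BASE, R=alpha -> take RIGHT -> alpha
i=4: BASE=foxtrot L=echo R=bravo all differ -> CONFLICT
i=5: L=charlie R=charlie -> agree -> charlie
Conflict count: 1

Answer: 1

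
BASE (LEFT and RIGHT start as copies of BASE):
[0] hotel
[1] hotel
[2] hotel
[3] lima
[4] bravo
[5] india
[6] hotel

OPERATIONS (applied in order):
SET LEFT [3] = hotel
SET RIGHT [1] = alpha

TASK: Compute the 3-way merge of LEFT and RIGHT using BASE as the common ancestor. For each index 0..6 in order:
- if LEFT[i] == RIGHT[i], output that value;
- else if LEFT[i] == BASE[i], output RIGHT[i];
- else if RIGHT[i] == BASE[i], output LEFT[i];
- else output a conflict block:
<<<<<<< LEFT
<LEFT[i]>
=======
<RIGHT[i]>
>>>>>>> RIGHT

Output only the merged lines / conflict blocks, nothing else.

Answer: hotel
alpha
hotel
hotel
bravo
india
hotel

Derivation:
Final LEFT:  [hotel, hotel, hotel, hotel, bravo, india, hotel]
Final RIGHT: [hotel, alpha, hotel, lima, bravo, india, hotel]
i=0: L=hotel R=hotel -> agree -> hotel
i=1: L=hotel=BASE, R=alpha -> take RIGHT -> alpha
i=2: L=hotel R=hotel -> agree -> hotel
i=3: L=hotel, R=lima=BASE -> take LEFT -> hotel
i=4: L=bravo R=bravo -> agree -> bravo
i=5: L=india R=india -> agree -> india
i=6: L=hotel R=hotel -> agree -> hotel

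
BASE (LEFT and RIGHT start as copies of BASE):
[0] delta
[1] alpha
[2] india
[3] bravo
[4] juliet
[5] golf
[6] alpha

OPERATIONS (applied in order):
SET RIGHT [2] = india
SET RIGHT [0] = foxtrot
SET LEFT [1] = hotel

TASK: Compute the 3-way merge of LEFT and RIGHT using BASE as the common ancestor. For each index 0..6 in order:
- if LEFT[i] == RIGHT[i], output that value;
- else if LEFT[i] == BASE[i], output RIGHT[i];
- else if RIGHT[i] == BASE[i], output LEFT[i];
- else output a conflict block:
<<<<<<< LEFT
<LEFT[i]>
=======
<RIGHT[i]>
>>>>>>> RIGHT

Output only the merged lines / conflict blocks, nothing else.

Answer: foxtrot
hotel
india
bravo
juliet
golf
alpha

Derivation:
Final LEFT:  [delta, hotel, india, bravo, juliet, golf, alpha]
Final RIGHT: [foxtrot, alpha, india, bravo, juliet, golf, alpha]
i=0: L=delta=BASE, R=foxtrot -> take RIGHT -> foxtrot
i=1: L=hotel, R=alpha=BASE -> take LEFT -> hotel
i=2: L=india R=india -> agree -> india
i=3: L=bravo R=bravo -> agree -> bravo
i=4: L=juliet R=juliet -> agree -> juliet
i=5: L=golf R=golf -> agree -> golf
i=6: L=alpha R=alpha -> agree -> alpha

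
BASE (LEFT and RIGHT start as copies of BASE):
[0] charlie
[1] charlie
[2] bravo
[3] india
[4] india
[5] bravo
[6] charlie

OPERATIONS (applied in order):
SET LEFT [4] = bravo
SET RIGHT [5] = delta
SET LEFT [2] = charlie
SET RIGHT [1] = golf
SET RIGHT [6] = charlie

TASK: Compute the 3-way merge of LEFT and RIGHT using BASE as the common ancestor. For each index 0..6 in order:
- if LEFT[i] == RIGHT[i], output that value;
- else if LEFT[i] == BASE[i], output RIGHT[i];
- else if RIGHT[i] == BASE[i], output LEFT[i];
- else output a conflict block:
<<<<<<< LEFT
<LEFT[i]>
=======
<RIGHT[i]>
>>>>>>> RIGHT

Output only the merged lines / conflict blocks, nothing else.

Answer: charlie
golf
charlie
india
bravo
delta
charlie

Derivation:
Final LEFT:  [charlie, charlie, charlie, india, bravo, bravo, charlie]
Final RIGHT: [charlie, golf, bravo, india, india, delta, charlie]
i=0: L=charlie R=charlie -> agree -> charlie
i=1: L=charlie=BASE, R=golf -> take RIGHT -> golf
i=2: L=charlie, R=bravo=BASE -> take LEFT -> charlie
i=3: L=india R=india -> agree -> india
i=4: L=bravo, R=india=BASE -> take LEFT -> bravo
i=5: L=bravo=BASE, R=delta -> take RIGHT -> delta
i=6: L=charlie R=charlie -> agree -> charlie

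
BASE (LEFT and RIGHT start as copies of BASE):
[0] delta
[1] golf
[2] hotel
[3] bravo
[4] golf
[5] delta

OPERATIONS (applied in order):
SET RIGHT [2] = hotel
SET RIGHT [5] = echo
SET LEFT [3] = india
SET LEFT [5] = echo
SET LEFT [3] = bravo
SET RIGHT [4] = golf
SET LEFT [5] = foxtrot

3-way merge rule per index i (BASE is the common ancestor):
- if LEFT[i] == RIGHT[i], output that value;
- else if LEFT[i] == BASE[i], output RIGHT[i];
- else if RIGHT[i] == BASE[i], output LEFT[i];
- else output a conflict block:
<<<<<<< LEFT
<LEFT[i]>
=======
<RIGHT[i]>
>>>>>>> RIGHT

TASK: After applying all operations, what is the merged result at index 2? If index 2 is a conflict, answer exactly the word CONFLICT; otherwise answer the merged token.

Final LEFT:  [delta, golf, hotel, bravo, golf, foxtrot]
Final RIGHT: [delta, golf, hotel, bravo, golf, echo]
i=0: L=delta R=delta -> agree -> delta
i=1: L=golf R=golf -> agree -> golf
i=2: L=hotel R=hotel -> agree -> hotel
i=3: L=bravo R=bravo -> agree -> bravo
i=4: L=golf R=golf -> agree -> golf
i=5: BASE=delta L=foxtrot R=echo all differ -> CONFLICT
Index 2 -> hotel

Answer: hotel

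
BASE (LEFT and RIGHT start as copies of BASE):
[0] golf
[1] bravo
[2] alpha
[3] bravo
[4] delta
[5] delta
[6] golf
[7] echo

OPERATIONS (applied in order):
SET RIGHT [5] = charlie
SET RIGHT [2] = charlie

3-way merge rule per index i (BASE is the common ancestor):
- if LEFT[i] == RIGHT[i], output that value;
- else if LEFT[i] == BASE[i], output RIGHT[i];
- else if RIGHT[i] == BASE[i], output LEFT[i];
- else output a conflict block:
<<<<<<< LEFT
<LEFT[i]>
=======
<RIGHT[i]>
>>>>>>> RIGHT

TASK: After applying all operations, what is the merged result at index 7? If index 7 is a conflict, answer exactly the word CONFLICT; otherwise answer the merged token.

Final LEFT:  [golf, bravo, alpha, bravo, delta, delta, golf, echo]
Final RIGHT: [golf, bravo, charlie, bravo, delta, charlie, golf, echo]
i=0: L=golf R=golf -> agree -> golf
i=1: L=bravo R=bravo -> agree -> bravo
i=2: L=alpha=BASE, R=charlie -> take RIGHT -> charlie
i=3: L=bravo R=bravo -> agree -> bravo
i=4: L=delta R=delta -> agree -> delta
i=5: L=delta=BASE, R=charlie -> take RIGHT -> charlie
i=6: L=golf R=golf -> agree -> golf
i=7: L=echo R=echo -> agree -> echo
Index 7 -> echo

Answer: echo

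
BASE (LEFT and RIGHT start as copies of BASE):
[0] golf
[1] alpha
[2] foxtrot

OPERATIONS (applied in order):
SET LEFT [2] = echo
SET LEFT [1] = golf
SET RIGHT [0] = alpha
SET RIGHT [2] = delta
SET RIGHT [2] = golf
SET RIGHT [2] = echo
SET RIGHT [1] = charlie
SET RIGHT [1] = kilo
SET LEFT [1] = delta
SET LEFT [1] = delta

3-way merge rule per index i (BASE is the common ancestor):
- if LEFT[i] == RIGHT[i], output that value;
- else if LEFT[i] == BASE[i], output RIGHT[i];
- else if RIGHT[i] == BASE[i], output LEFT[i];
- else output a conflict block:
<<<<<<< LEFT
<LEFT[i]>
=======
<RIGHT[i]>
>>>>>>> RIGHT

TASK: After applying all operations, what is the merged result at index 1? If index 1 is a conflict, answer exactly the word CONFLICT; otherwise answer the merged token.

Answer: CONFLICT

Derivation:
Final LEFT:  [golf, delta, echo]
Final RIGHT: [alpha, kilo, echo]
i=0: L=golf=BASE, R=alpha -> take RIGHT -> alpha
i=1: BASE=alpha L=delta R=kilo all differ -> CONFLICT
i=2: L=echo R=echo -> agree -> echo
Index 1 -> CONFLICT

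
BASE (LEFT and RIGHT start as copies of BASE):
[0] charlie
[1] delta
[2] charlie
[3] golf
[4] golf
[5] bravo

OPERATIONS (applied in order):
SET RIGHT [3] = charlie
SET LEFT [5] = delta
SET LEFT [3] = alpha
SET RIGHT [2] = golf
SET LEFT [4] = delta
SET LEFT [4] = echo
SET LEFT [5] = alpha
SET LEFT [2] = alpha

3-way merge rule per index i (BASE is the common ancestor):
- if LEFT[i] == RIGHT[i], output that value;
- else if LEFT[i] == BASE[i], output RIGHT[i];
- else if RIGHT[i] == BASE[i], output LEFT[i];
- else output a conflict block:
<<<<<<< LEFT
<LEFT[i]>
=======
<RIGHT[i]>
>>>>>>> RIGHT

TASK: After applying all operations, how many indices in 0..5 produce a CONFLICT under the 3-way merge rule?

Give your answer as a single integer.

Answer: 2

Derivation:
Final LEFT:  [charlie, delta, alpha, alpha, echo, alpha]
Final RIGHT: [charlie, delta, golf, charlie, golf, bravo]
i=0: L=charlie R=charlie -> agree -> charlie
i=1: L=delta R=delta -> agree -> delta
i=2: BASE=charlie L=alpha R=golf all differ -> CONFLICT
i=3: BASE=golf L=alpha R=charlie all differ -> CONFLICT
i=4: L=echo, R=golf=BASE -> take LEFT -> echo
i=5: L=alpha, R=bravo=BASE -> take LEFT -> alpha
Conflict count: 2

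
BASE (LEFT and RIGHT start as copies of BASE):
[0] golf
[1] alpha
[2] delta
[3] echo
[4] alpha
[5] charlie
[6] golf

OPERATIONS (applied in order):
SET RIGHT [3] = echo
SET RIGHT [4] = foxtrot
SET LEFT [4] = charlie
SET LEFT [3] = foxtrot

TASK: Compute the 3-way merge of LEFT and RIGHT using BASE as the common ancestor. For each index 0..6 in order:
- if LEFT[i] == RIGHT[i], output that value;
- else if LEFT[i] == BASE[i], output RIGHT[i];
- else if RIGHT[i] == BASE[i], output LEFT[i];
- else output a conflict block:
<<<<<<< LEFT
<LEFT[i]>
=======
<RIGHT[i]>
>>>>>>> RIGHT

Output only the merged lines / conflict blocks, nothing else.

Final LEFT:  [golf, alpha, delta, foxtrot, charlie, charlie, golf]
Final RIGHT: [golf, alpha, delta, echo, foxtrot, charlie, golf]
i=0: L=golf R=golf -> agree -> golf
i=1: L=alpha R=alpha -> agree -> alpha
i=2: L=delta R=delta -> agree -> delta
i=3: L=foxtrot, R=echo=BASE -> take LEFT -> foxtrot
i=4: BASE=alpha L=charlie R=foxtrot all differ -> CONFLICT
i=5: L=charlie R=charlie -> agree -> charlie
i=6: L=golf R=golf -> agree -> golf

Answer: golf
alpha
delta
foxtrot
<<<<<<< LEFT
charlie
=======
foxtrot
>>>>>>> RIGHT
charlie
golf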